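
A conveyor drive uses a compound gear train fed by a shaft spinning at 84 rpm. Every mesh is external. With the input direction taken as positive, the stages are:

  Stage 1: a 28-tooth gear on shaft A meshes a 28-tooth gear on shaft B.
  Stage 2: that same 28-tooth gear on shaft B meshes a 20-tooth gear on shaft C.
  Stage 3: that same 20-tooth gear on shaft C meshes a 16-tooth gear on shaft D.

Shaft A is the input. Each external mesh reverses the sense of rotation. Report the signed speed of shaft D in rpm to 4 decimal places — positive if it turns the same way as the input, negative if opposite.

-147.0000 rpm (opposite to input, |ω| = 147.0000 rpm)

Stage 1 [28T→28T]: ω = 84.0000×28/28 = 84.0000 rpm, dir flips to −; running = −84.0000
Stage 2 [28T→20T]: ω = 84.0000×28/20 = 117.6000 rpm, dir flips to +; running = +117.6000
Stage 3 [20T→16T]: ω = 117.6000×20/16 = 147.0000 rpm, dir flips to −; running = −147.0000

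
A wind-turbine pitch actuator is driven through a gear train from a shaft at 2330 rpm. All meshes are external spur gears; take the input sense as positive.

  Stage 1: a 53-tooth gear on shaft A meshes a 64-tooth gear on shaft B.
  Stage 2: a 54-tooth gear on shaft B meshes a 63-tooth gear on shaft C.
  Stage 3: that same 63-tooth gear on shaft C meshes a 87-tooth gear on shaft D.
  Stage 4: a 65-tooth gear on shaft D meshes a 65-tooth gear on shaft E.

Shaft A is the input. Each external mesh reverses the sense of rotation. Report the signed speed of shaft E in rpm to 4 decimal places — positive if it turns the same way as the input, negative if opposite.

Stage 1 [53T→64T]: ω = 2330.0000×53/64 = 1929.5312 rpm, dir flips to −; running = −1929.5312
Stage 2 [54T→63T]: ω = 1929.5312×54/63 = 1653.8839 rpm, dir flips to +; running = +1653.8839
Stage 3 [63T→87T]: ω = 1653.8839×63/87 = 1197.6401 rpm, dir flips to −; running = −1197.6401
Stage 4 [65T→65T]: ω = 1197.6401×65/65 = 1197.6401 rpm, dir flips to +; running = +1197.6401

+1197.6401 rpm (same as input, |ω| = 1197.6401 rpm)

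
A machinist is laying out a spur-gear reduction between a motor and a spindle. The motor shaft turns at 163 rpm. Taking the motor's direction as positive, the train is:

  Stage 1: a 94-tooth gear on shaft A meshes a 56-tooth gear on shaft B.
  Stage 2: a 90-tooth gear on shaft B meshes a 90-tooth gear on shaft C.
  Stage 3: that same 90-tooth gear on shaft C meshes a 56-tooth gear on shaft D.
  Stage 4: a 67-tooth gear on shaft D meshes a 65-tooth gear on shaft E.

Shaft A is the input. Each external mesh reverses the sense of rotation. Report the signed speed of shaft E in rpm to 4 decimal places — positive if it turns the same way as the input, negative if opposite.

Stage 1 [94T→56T]: ω = 163.0000×94/56 = 273.6071 rpm, dir flips to −; running = −273.6071
Stage 2 [90T→90T]: ω = 273.6071×90/90 = 273.6071 rpm, dir flips to +; running = +273.6071
Stage 3 [90T→56T]: ω = 273.6071×90/56 = 439.7258 rpm, dir flips to −; running = −439.7258
Stage 4 [67T→65T]: ω = 439.7258×67/65 = 453.2558 rpm, dir flips to +; running = +453.2558

+453.2558 rpm (same as input, |ω| = 453.2558 rpm)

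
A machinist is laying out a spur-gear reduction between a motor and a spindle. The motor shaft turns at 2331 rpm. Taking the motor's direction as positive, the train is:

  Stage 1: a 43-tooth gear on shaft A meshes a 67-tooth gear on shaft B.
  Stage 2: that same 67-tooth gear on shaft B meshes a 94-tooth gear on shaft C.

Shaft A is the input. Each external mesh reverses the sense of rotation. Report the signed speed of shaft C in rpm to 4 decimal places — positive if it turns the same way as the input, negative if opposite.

+1066.3085 rpm (same as input, |ω| = 1066.3085 rpm)

Stage 1 [43T→67T]: ω = 2331.0000×43/67 = 1496.0149 rpm, dir flips to −; running = −1496.0149
Stage 2 [67T→94T]: ω = 1496.0149×67/94 = 1066.3085 rpm, dir flips to +; running = +1066.3085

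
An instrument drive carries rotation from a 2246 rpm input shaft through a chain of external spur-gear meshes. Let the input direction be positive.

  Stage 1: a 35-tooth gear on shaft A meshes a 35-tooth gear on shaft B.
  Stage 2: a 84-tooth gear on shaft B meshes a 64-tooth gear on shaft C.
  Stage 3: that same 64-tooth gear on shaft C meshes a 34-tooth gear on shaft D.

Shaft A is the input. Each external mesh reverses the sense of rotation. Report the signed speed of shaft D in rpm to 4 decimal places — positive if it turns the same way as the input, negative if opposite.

-5548.9412 rpm (opposite to input, |ω| = 5548.9412 rpm)

Stage 1 [35T→35T]: ω = 2246.0000×35/35 = 2246.0000 rpm, dir flips to −; running = −2246.0000
Stage 2 [84T→64T]: ω = 2246.0000×84/64 = 2947.8750 rpm, dir flips to +; running = +2947.8750
Stage 3 [64T→34T]: ω = 2947.8750×64/34 = 5548.9412 rpm, dir flips to −; running = −5548.9412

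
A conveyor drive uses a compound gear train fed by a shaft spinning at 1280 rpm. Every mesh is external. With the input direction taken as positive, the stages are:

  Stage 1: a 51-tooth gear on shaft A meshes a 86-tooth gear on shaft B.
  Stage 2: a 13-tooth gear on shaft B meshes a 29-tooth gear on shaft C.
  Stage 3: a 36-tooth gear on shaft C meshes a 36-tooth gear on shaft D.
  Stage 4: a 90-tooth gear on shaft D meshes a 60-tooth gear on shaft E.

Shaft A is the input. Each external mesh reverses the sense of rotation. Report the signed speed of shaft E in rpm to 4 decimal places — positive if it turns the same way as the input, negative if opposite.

Stage 1 [51T→86T]: ω = 1280.0000×51/86 = 759.0698 rpm, dir flips to −; running = −759.0698
Stage 2 [13T→29T]: ω = 759.0698×13/29 = 340.2727 rpm, dir flips to +; running = +340.2727
Stage 3 [36T→36T]: ω = 340.2727×36/36 = 340.2727 rpm, dir flips to −; running = −340.2727
Stage 4 [90T→60T]: ω = 340.2727×90/60 = 510.4090 rpm, dir flips to +; running = +510.4090

+510.4090 rpm (same as input, |ω| = 510.4090 rpm)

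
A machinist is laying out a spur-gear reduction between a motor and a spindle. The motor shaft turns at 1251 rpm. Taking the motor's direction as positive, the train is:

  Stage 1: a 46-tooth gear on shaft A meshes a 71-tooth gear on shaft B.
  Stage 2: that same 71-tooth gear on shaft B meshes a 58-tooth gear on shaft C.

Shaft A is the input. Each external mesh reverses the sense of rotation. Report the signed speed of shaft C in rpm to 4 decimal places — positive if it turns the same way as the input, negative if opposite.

+992.1724 rpm (same as input, |ω| = 992.1724 rpm)

Stage 1 [46T→71T]: ω = 1251.0000×46/71 = 810.5070 rpm, dir flips to −; running = −810.5070
Stage 2 [71T→58T]: ω = 810.5070×71/58 = 992.1724 rpm, dir flips to +; running = +992.1724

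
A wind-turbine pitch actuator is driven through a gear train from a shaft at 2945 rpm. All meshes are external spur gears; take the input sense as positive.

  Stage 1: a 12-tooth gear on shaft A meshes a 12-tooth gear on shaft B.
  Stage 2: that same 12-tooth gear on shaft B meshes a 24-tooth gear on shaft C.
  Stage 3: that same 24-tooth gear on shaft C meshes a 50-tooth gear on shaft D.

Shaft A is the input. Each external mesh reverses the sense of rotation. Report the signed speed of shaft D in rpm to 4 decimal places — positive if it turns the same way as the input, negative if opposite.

-706.8000 rpm (opposite to input, |ω| = 706.8000 rpm)

Stage 1 [12T→12T]: ω = 2945.0000×12/12 = 2945.0000 rpm, dir flips to −; running = −2945.0000
Stage 2 [12T→24T]: ω = 2945.0000×12/24 = 1472.5000 rpm, dir flips to +; running = +1472.5000
Stage 3 [24T→50T]: ω = 1472.5000×24/50 = 706.8000 rpm, dir flips to −; running = −706.8000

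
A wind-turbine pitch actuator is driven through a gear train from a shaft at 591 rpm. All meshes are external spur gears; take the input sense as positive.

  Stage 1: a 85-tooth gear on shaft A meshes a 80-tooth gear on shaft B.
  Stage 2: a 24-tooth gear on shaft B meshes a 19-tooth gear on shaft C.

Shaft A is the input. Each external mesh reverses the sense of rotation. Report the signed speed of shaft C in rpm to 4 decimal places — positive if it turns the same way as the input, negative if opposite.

Stage 1 [85T→80T]: ω = 591.0000×85/80 = 627.9375 rpm, dir flips to −; running = −627.9375
Stage 2 [24T→19T]: ω = 627.9375×24/19 = 793.1842 rpm, dir flips to +; running = +793.1842

+793.1842 rpm (same as input, |ω| = 793.1842 rpm)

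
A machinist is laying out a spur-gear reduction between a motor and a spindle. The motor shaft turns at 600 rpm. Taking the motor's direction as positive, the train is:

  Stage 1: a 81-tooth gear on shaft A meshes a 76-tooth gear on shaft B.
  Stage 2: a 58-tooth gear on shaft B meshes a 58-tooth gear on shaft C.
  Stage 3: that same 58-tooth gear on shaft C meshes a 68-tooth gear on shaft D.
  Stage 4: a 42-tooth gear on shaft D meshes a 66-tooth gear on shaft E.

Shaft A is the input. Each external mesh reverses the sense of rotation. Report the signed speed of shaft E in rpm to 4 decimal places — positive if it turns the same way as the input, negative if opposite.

Stage 1 [81T→76T]: ω = 600.0000×81/76 = 639.4737 rpm, dir flips to −; running = −639.4737
Stage 2 [58T→58T]: ω = 639.4737×58/58 = 639.4737 rpm, dir flips to +; running = +639.4737
Stage 3 [58T→68T]: ω = 639.4737×58/68 = 545.4334 rpm, dir flips to −; running = −545.4334
Stage 4 [42T→66T]: ω = 545.4334×42/66 = 347.0940 rpm, dir flips to +; running = +347.0940

+347.0940 rpm (same as input, |ω| = 347.0940 rpm)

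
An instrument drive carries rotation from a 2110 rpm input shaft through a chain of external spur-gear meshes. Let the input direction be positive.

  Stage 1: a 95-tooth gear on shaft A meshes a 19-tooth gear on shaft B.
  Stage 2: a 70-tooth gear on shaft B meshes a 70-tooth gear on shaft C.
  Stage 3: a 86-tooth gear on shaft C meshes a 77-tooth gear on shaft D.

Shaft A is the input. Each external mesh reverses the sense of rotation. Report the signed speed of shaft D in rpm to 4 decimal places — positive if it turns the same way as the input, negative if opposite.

Stage 1 [95T→19T]: ω = 2110.0000×95/19 = 10550.0000 rpm, dir flips to −; running = −10550.0000
Stage 2 [70T→70T]: ω = 10550.0000×70/70 = 10550.0000 rpm, dir flips to +; running = +10550.0000
Stage 3 [86T→77T]: ω = 10550.0000×86/77 = 11783.1169 rpm, dir flips to −; running = −11783.1169

-11783.1169 rpm (opposite to input, |ω| = 11783.1169 rpm)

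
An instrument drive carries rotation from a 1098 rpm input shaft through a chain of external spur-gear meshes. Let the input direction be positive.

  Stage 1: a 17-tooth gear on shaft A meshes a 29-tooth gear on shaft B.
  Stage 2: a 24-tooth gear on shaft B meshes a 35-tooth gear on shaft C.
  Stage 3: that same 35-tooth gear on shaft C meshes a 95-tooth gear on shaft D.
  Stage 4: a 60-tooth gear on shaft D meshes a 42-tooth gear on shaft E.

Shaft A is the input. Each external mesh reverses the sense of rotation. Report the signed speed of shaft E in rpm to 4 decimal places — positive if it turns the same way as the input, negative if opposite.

Stage 1 [17T→29T]: ω = 1098.0000×17/29 = 643.6552 rpm, dir flips to −; running = −643.6552
Stage 2 [24T→35T]: ω = 643.6552×24/35 = 441.3635 rpm, dir flips to +; running = +441.3635
Stage 3 [35T→95T]: ω = 441.3635×35/95 = 162.6076 rpm, dir flips to −; running = −162.6076
Stage 4 [60T→42T]: ω = 162.6076×60/42 = 232.2966 rpm, dir flips to +; running = +232.2966

+232.2966 rpm (same as input, |ω| = 232.2966 rpm)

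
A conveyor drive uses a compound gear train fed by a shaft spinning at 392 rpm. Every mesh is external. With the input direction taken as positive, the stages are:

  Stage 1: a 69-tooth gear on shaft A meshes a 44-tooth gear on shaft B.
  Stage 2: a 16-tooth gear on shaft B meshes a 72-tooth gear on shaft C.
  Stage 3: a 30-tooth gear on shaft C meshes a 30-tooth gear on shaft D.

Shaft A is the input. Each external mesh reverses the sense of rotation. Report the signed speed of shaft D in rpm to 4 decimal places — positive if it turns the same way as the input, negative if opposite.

Stage 1 [69T→44T]: ω = 392.0000×69/44 = 614.7273 rpm, dir flips to −; running = −614.7273
Stage 2 [16T→72T]: ω = 614.7273×16/72 = 136.6061 rpm, dir flips to +; running = +136.6061
Stage 3 [30T→30T]: ω = 136.6061×30/30 = 136.6061 rpm, dir flips to −; running = −136.6061

-136.6061 rpm (opposite to input, |ω| = 136.6061 rpm)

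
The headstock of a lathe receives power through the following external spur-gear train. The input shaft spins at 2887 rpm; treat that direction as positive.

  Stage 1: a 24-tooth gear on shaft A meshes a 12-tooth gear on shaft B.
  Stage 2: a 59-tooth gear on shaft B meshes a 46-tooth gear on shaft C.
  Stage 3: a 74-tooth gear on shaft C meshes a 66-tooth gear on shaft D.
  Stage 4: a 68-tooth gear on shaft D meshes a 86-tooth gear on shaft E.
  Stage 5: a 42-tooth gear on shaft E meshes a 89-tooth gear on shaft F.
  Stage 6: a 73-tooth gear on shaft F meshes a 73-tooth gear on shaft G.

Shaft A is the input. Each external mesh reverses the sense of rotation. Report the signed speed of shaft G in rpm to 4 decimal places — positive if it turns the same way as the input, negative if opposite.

Stage 1 [24T→12T]: ω = 2887.0000×24/12 = 5774.0000 rpm, dir flips to −; running = −5774.0000
Stage 2 [59T→46T]: ω = 5774.0000×59/46 = 7405.7826 rpm, dir flips to +; running = +7405.7826
Stage 3 [74T→66T]: ω = 7405.7826×74/66 = 8303.4532 rpm, dir flips to −; running = −8303.4532
Stage 4 [68T→86T]: ω = 8303.4532×68/86 = 6565.5212 rpm, dir flips to +; running = +6565.5212
Stage 5 [42T→89T]: ω = 6565.5212×42/89 = 3098.3358 rpm, dir flips to −; running = −3098.3358
Stage 6 [73T→73T]: ω = 3098.3358×73/73 = 3098.3358 rpm, dir flips to +; running = +3098.3358

+3098.3358 rpm (same as input, |ω| = 3098.3358 rpm)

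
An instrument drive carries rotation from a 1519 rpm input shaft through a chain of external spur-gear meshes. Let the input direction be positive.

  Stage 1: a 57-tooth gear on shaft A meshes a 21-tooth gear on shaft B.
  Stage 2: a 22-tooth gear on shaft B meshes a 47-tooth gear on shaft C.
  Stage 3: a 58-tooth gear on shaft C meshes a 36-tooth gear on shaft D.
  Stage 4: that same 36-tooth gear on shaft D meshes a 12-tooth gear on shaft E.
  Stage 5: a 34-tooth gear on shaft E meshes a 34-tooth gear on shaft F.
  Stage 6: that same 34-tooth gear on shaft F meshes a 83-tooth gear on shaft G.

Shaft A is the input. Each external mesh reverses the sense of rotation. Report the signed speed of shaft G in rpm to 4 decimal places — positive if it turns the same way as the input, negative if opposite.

+3821.0765 rpm (same as input, |ω| = 3821.0765 rpm)

Stage 1 [57T→21T]: ω = 1519.0000×57/21 = 4123.0000 rpm, dir flips to −; running = −4123.0000
Stage 2 [22T→47T]: ω = 4123.0000×22/47 = 1929.9149 rpm, dir flips to +; running = +1929.9149
Stage 3 [58T→36T]: ω = 1929.9149×58/36 = 3109.3073 rpm, dir flips to −; running = −3109.3073
Stage 4 [36T→12T]: ω = 3109.3073×36/12 = 9327.9220 rpm, dir flips to +; running = +9327.9220
Stage 5 [34T→34T]: ω = 9327.9220×34/34 = 9327.9220 rpm, dir flips to −; running = −9327.9220
Stage 6 [34T→83T]: ω = 9327.9220×34/83 = 3821.0765 rpm, dir flips to +; running = +3821.0765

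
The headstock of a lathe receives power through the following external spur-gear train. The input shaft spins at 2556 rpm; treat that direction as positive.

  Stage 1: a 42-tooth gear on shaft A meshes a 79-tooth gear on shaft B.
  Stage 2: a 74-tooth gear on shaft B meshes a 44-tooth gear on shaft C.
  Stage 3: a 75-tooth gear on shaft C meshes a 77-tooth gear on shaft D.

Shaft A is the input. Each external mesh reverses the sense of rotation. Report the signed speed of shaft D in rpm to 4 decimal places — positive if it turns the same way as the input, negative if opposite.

-2226.0383 rpm (opposite to input, |ω| = 2226.0383 rpm)

Stage 1 [42T→79T]: ω = 2556.0000×42/79 = 1358.8861 rpm, dir flips to −; running = −1358.8861
Stage 2 [74T→44T]: ω = 1358.8861×74/44 = 2285.3993 rpm, dir flips to +; running = +2285.3993
Stage 3 [75T→77T]: ω = 2285.3993×75/77 = 2226.0383 rpm, dir flips to −; running = −2226.0383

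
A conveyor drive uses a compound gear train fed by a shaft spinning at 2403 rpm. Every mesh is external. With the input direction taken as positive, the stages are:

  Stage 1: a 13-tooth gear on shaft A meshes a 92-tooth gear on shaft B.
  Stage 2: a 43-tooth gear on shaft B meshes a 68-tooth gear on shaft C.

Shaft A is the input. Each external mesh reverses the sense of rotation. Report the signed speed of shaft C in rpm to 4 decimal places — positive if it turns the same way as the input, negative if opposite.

+214.7182 rpm (same as input, |ω| = 214.7182 rpm)

Stage 1 [13T→92T]: ω = 2403.0000×13/92 = 339.5543 rpm, dir flips to −; running = −339.5543
Stage 2 [43T→68T]: ω = 339.5543×43/68 = 214.7182 rpm, dir flips to +; running = +214.7182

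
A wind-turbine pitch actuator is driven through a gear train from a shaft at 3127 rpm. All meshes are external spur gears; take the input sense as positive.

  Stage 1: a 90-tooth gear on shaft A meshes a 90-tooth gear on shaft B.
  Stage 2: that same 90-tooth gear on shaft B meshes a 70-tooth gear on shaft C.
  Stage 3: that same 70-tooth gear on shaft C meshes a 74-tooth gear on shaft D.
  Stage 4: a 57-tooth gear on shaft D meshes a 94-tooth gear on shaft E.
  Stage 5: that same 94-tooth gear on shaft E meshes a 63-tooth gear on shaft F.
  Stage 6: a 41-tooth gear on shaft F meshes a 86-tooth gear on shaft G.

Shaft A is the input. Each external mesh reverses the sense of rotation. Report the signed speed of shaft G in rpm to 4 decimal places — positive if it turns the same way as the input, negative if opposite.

+1640.4326 rpm (same as input, |ω| = 1640.4326 rpm)

Stage 1 [90T→90T]: ω = 3127.0000×90/90 = 3127.0000 rpm, dir flips to −; running = −3127.0000
Stage 2 [90T→70T]: ω = 3127.0000×90/70 = 4020.4286 rpm, dir flips to +; running = +4020.4286
Stage 3 [70T→74T]: ω = 4020.4286×70/74 = 3803.1081 rpm, dir flips to −; running = −3803.1081
Stage 4 [57T→94T]: ω = 3803.1081×57/94 = 2306.1400 rpm, dir flips to +; running = +2306.1400
Stage 5 [94T→63T]: ω = 2306.1400×94/63 = 3440.9073 rpm, dir flips to −; running = −3440.9073
Stage 6 [41T→86T]: ω = 3440.9073×41/86 = 1640.4326 rpm, dir flips to +; running = +1640.4326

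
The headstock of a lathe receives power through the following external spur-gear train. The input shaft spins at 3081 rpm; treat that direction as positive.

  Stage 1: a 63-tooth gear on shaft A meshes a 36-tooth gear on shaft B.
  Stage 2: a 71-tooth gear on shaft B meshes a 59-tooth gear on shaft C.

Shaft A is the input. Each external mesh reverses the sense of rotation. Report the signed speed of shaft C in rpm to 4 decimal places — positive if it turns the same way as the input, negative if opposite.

+6488.3771 rpm (same as input, |ω| = 6488.3771 rpm)

Stage 1 [63T→36T]: ω = 3081.0000×63/36 = 5391.7500 rpm, dir flips to −; running = −5391.7500
Stage 2 [71T→59T]: ω = 5391.7500×71/59 = 6488.3771 rpm, dir flips to +; running = +6488.3771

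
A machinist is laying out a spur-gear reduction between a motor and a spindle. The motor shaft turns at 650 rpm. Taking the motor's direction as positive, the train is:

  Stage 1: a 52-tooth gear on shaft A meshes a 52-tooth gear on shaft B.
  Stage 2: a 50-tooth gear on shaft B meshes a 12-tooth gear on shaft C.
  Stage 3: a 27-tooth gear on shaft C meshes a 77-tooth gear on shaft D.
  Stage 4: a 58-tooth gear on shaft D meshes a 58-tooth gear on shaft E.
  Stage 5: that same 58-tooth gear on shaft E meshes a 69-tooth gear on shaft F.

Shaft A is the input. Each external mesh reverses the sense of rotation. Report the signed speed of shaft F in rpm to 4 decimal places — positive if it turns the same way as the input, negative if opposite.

-798.2778 rpm (opposite to input, |ω| = 798.2778 rpm)

Stage 1 [52T→52T]: ω = 650.0000×52/52 = 650.0000 rpm, dir flips to −; running = −650.0000
Stage 2 [50T→12T]: ω = 650.0000×50/12 = 2708.3333 rpm, dir flips to +; running = +2708.3333
Stage 3 [27T→77T]: ω = 2708.3333×27/77 = 949.6753 rpm, dir flips to −; running = −949.6753
Stage 4 [58T→58T]: ω = 949.6753×58/58 = 949.6753 rpm, dir flips to +; running = +949.6753
Stage 5 [58T→69T]: ω = 949.6753×58/69 = 798.2778 rpm, dir flips to −; running = −798.2778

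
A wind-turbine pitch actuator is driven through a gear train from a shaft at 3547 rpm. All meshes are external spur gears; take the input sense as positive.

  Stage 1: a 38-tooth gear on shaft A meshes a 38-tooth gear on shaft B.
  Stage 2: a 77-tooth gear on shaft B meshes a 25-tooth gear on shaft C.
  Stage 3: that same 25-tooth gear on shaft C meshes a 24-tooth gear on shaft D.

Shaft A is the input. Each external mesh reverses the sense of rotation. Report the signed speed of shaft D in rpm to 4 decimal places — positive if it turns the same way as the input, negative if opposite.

Stage 1 [38T→38T]: ω = 3547.0000×38/38 = 3547.0000 rpm, dir flips to −; running = −3547.0000
Stage 2 [77T→25T]: ω = 3547.0000×77/25 = 10924.7600 rpm, dir flips to +; running = +10924.7600
Stage 3 [25T→24T]: ω = 10924.7600×25/24 = 11379.9583 rpm, dir flips to −; running = −11379.9583

-11379.9583 rpm (opposite to input, |ω| = 11379.9583 rpm)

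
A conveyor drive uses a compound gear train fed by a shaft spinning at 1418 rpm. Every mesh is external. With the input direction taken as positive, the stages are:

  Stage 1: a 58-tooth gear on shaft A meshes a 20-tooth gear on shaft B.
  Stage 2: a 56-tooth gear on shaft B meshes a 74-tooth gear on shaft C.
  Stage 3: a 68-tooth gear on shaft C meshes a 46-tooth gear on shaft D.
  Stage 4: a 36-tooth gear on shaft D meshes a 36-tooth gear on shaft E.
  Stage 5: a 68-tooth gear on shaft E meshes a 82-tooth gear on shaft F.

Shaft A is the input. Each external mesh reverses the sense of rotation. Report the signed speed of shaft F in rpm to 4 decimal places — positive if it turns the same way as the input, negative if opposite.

Stage 1 [58T→20T]: ω = 1418.0000×58/20 = 4112.2000 rpm, dir flips to −; running = −4112.2000
Stage 2 [56T→74T]: ω = 4112.2000×56/74 = 3111.9351 rpm, dir flips to +; running = +3111.9351
Stage 3 [68T→46T]: ω = 3111.9351×68/46 = 4600.2519 rpm, dir flips to −; running = −4600.2519
Stage 4 [36T→36T]: ω = 4600.2519×36/36 = 4600.2519 rpm, dir flips to +; running = +4600.2519
Stage 5 [68T→82T]: ω = 4600.2519×68/82 = 3814.8431 rpm, dir flips to −; running = −3814.8431

-3814.8431 rpm (opposite to input, |ω| = 3814.8431 rpm)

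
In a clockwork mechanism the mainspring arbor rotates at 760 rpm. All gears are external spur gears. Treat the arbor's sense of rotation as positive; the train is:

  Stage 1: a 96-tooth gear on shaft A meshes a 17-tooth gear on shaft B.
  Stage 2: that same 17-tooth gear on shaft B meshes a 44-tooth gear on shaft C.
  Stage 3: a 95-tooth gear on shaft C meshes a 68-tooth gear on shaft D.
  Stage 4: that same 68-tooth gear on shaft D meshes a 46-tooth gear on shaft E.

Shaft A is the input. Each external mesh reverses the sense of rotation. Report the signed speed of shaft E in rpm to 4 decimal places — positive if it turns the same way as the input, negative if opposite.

Stage 1 [96T→17T]: ω = 760.0000×96/17 = 4291.7647 rpm, dir flips to −; running = −4291.7647
Stage 2 [17T→44T]: ω = 4291.7647×17/44 = 1658.1818 rpm, dir flips to +; running = +1658.1818
Stage 3 [95T→68T]: ω = 1658.1818×95/68 = 2316.5775 rpm, dir flips to −; running = −2316.5775
Stage 4 [68T→46T]: ω = 2316.5775×68/46 = 3424.5059 rpm, dir flips to +; running = +3424.5059

+3424.5059 rpm (same as input, |ω| = 3424.5059 rpm)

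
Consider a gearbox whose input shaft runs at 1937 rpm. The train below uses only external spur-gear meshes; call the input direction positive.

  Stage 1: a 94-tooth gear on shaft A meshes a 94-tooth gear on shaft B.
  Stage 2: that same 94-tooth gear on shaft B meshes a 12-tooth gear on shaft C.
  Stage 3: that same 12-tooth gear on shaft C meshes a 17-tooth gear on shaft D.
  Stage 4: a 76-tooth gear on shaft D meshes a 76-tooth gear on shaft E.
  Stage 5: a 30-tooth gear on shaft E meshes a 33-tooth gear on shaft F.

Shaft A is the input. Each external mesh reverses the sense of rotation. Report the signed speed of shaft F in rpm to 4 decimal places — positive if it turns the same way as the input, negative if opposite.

-9736.7914 rpm (opposite to input, |ω| = 9736.7914 rpm)

Stage 1 [94T→94T]: ω = 1937.0000×94/94 = 1937.0000 rpm, dir flips to −; running = −1937.0000
Stage 2 [94T→12T]: ω = 1937.0000×94/12 = 15173.1667 rpm, dir flips to +; running = +15173.1667
Stage 3 [12T→17T]: ω = 15173.1667×12/17 = 10710.4706 rpm, dir flips to −; running = −10710.4706
Stage 4 [76T→76T]: ω = 10710.4706×76/76 = 10710.4706 rpm, dir flips to +; running = +10710.4706
Stage 5 [30T→33T]: ω = 10710.4706×30/33 = 9736.7914 rpm, dir flips to −; running = −9736.7914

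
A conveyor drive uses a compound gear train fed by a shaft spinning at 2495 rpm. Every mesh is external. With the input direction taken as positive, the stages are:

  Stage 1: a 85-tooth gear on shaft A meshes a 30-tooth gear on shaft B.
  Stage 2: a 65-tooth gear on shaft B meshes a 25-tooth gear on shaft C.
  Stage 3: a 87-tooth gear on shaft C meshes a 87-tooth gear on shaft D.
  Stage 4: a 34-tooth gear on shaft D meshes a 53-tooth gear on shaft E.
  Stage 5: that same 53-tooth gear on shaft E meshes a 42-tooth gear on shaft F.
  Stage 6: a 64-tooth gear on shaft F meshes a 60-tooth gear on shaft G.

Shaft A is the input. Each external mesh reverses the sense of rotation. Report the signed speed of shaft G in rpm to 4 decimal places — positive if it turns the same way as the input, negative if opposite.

Stage 1 [85T→30T]: ω = 2495.0000×85/30 = 7069.1667 rpm, dir flips to −; running = −7069.1667
Stage 2 [65T→25T]: ω = 7069.1667×65/25 = 18379.8333 rpm, dir flips to +; running = +18379.8333
Stage 3 [87T→87T]: ω = 18379.8333×87/87 = 18379.8333 rpm, dir flips to −; running = −18379.8333
Stage 4 [34T→53T]: ω = 18379.8333×34/53 = 11790.8365 rpm, dir flips to +; running = +11790.8365
Stage 5 [53T→42T]: ω = 11790.8365×53/42 = 14878.9127 rpm, dir flips to −; running = −14878.9127
Stage 6 [64T→60T]: ω = 14878.9127×64/60 = 15870.8402 rpm, dir flips to +; running = +15870.8402

+15870.8402 rpm (same as input, |ω| = 15870.8402 rpm)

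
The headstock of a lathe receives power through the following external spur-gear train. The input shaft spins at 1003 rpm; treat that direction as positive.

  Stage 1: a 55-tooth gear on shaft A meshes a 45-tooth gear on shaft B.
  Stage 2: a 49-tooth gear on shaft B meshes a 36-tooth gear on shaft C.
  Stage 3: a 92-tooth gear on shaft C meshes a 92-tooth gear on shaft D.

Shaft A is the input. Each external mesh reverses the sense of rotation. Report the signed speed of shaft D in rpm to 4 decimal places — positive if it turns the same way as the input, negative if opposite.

-1668.5710 rpm (opposite to input, |ω| = 1668.5710 rpm)

Stage 1 [55T→45T]: ω = 1003.0000×55/45 = 1225.8889 rpm, dir flips to −; running = −1225.8889
Stage 2 [49T→36T]: ω = 1225.8889×49/36 = 1668.5710 rpm, dir flips to +; running = +1668.5710
Stage 3 [92T→92T]: ω = 1668.5710×92/92 = 1668.5710 rpm, dir flips to −; running = −1668.5710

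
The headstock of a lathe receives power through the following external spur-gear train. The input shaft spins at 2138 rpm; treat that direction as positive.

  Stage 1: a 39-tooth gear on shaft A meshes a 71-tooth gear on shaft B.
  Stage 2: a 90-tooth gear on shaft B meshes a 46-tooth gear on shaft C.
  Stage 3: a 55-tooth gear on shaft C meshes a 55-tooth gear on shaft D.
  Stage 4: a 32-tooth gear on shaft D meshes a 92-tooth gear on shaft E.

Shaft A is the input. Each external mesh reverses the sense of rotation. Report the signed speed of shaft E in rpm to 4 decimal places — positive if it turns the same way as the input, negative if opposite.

Stage 1 [39T→71T]: ω = 2138.0000×39/71 = 1174.3944 rpm, dir flips to −; running = −1174.3944
Stage 2 [90T→46T]: ω = 1174.3944×90/46 = 2297.7281 rpm, dir flips to +; running = +2297.7281
Stage 3 [55T→55T]: ω = 2297.7281×55/55 = 2297.7281 rpm, dir flips to −; running = −2297.7281
Stage 4 [32T→92T]: ω = 2297.7281×32/92 = 799.2098 rpm, dir flips to +; running = +799.2098

+799.2098 rpm (same as input, |ω| = 799.2098 rpm)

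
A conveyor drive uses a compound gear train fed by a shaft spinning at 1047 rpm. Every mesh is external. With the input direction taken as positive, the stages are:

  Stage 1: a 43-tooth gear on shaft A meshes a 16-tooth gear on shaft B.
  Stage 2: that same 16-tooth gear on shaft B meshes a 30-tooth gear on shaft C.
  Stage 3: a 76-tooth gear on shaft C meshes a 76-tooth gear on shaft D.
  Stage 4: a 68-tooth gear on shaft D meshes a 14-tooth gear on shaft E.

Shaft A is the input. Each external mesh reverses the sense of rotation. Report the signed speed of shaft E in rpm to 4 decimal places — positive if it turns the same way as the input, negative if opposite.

+7289.1143 rpm (same as input, |ω| = 7289.1143 rpm)

Stage 1 [43T→16T]: ω = 1047.0000×43/16 = 2813.8125 rpm, dir flips to −; running = −2813.8125
Stage 2 [16T→30T]: ω = 2813.8125×16/30 = 1500.7000 rpm, dir flips to +; running = +1500.7000
Stage 3 [76T→76T]: ω = 1500.7000×76/76 = 1500.7000 rpm, dir flips to −; running = −1500.7000
Stage 4 [68T→14T]: ω = 1500.7000×68/14 = 7289.1143 rpm, dir flips to +; running = +7289.1143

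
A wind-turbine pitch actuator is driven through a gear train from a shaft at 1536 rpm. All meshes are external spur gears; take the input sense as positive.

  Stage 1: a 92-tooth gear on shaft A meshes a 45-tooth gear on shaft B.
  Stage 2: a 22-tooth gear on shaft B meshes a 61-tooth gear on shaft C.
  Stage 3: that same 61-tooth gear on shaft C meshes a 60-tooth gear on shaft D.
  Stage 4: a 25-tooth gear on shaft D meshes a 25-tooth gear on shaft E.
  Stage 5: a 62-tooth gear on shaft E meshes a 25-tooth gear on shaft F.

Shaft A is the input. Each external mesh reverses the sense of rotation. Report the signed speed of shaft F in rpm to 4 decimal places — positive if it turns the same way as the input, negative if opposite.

-2855.5492 rpm (opposite to input, |ω| = 2855.5492 rpm)

Stage 1 [92T→45T]: ω = 1536.0000×92/45 = 3140.2667 rpm, dir flips to −; running = −3140.2667
Stage 2 [22T→61T]: ω = 3140.2667×22/61 = 1132.5552 rpm, dir flips to +; running = +1132.5552
Stage 3 [61T→60T]: ω = 1132.5552×61/60 = 1151.4311 rpm, dir flips to −; running = −1151.4311
Stage 4 [25T→25T]: ω = 1151.4311×25/25 = 1151.4311 rpm, dir flips to +; running = +1151.4311
Stage 5 [62T→25T]: ω = 1151.4311×62/25 = 2855.5492 rpm, dir flips to −; running = −2855.5492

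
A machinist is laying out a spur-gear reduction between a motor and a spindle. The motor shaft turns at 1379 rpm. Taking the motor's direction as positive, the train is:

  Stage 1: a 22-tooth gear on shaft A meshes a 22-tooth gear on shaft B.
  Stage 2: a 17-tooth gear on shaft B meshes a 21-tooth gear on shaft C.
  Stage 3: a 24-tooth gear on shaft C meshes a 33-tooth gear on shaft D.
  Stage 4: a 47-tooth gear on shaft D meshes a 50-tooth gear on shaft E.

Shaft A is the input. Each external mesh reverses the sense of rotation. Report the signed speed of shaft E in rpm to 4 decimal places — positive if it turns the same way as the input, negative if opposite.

Stage 1 [22T→22T]: ω = 1379.0000×22/22 = 1379.0000 rpm, dir flips to −; running = −1379.0000
Stage 2 [17T→21T]: ω = 1379.0000×17/21 = 1116.3333 rpm, dir flips to +; running = +1116.3333
Stage 3 [24T→33T]: ω = 1116.3333×24/33 = 811.8788 rpm, dir flips to −; running = −811.8788
Stage 4 [47T→50T]: ω = 811.8788×47/50 = 763.1661 rpm, dir flips to +; running = +763.1661

+763.1661 rpm (same as input, |ω| = 763.1661 rpm)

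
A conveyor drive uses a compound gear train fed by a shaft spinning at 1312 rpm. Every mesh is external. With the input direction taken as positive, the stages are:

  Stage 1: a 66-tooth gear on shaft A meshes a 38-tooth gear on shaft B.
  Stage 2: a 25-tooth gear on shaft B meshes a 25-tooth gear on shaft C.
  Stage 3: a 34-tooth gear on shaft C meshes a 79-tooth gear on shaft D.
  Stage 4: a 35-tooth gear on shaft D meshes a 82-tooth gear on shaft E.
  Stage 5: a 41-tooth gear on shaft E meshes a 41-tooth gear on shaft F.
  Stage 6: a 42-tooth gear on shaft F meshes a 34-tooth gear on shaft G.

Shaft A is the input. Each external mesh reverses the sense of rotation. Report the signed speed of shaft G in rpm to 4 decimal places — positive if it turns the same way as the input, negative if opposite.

Stage 1 [66T→38T]: ω = 1312.0000×66/38 = 2278.7368 rpm, dir flips to −; running = −2278.7368
Stage 2 [25T→25T]: ω = 2278.7368×25/25 = 2278.7368 rpm, dir flips to +; running = +2278.7368
Stage 3 [34T→79T]: ω = 2278.7368×34/79 = 980.7222 rpm, dir flips to −; running = −980.7222
Stage 4 [35T→82T]: ω = 980.7222×35/82 = 418.6009 rpm, dir flips to +; running = +418.6009
Stage 5 [41T→41T]: ω = 418.6009×41/41 = 418.6009 rpm, dir flips to −; running = −418.6009
Stage 6 [42T→34T]: ω = 418.6009×42/34 = 517.0953 rpm, dir flips to +; running = +517.0953

+517.0953 rpm (same as input, |ω| = 517.0953 rpm)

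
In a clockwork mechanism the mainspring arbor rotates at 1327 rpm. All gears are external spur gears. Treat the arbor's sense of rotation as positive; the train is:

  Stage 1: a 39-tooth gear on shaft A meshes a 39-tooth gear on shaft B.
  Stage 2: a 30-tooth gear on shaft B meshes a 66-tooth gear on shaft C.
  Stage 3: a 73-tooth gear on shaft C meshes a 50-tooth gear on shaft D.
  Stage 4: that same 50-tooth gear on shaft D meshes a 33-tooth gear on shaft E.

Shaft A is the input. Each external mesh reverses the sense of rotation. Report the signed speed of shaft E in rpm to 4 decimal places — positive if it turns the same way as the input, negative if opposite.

+1334.3113 rpm (same as input, |ω| = 1334.3113 rpm)

Stage 1 [39T→39T]: ω = 1327.0000×39/39 = 1327.0000 rpm, dir flips to −; running = −1327.0000
Stage 2 [30T→66T]: ω = 1327.0000×30/66 = 603.1818 rpm, dir flips to +; running = +603.1818
Stage 3 [73T→50T]: ω = 603.1818×73/50 = 880.6455 rpm, dir flips to −; running = −880.6455
Stage 4 [50T→33T]: ω = 880.6455×50/33 = 1334.3113 rpm, dir flips to +; running = +1334.3113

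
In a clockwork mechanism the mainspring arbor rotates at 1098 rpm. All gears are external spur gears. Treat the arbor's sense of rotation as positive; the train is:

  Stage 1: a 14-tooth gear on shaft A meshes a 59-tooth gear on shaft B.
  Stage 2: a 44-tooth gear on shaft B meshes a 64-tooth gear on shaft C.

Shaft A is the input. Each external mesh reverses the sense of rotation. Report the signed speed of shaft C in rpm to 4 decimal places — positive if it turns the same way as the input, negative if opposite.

+179.1229 rpm (same as input, |ω| = 179.1229 rpm)

Stage 1 [14T→59T]: ω = 1098.0000×14/59 = 260.5424 rpm, dir flips to −; running = −260.5424
Stage 2 [44T→64T]: ω = 260.5424×44/64 = 179.1229 rpm, dir flips to +; running = +179.1229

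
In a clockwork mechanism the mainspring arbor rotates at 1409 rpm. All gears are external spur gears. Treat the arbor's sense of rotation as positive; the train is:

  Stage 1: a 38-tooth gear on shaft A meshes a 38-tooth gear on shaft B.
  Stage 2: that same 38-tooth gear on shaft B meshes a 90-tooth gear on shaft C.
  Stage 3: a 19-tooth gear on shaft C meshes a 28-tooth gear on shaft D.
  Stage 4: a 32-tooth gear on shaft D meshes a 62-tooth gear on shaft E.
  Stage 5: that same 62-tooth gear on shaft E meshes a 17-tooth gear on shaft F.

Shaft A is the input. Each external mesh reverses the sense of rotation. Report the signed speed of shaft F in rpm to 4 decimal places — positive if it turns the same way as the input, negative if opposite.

Stage 1 [38T→38T]: ω = 1409.0000×38/38 = 1409.0000 rpm, dir flips to −; running = −1409.0000
Stage 2 [38T→90T]: ω = 1409.0000×38/90 = 594.9111 rpm, dir flips to +; running = +594.9111
Stage 3 [19T→28T]: ω = 594.9111×19/28 = 403.6897 rpm, dir flips to −; running = −403.6897
Stage 4 [32T→62T]: ω = 403.6897×32/62 = 208.3560 rpm, dir flips to +; running = +208.3560
Stage 5 [62T→17T]: ω = 208.3560×62/17 = 759.8865 rpm, dir flips to −; running = −759.8865

-759.8865 rpm (opposite to input, |ω| = 759.8865 rpm)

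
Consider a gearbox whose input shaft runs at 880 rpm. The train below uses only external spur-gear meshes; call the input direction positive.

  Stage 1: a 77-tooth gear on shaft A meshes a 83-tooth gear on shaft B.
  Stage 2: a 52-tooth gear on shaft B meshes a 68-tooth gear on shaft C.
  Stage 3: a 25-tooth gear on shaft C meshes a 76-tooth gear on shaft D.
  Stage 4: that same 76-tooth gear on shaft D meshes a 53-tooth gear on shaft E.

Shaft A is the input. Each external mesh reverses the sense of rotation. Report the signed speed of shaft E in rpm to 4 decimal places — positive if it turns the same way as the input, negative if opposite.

+294.4787 rpm (same as input, |ω| = 294.4787 rpm)

Stage 1 [77T→83T]: ω = 880.0000×77/83 = 816.3855 rpm, dir flips to −; running = −816.3855
Stage 2 [52T→68T]: ω = 816.3855×52/68 = 624.2948 rpm, dir flips to +; running = +624.2948
Stage 3 [25T→76T]: ω = 624.2948×25/76 = 205.3601 rpm, dir flips to −; running = −205.3601
Stage 4 [76T→53T]: ω = 205.3601×76/53 = 294.4787 rpm, dir flips to +; running = +294.4787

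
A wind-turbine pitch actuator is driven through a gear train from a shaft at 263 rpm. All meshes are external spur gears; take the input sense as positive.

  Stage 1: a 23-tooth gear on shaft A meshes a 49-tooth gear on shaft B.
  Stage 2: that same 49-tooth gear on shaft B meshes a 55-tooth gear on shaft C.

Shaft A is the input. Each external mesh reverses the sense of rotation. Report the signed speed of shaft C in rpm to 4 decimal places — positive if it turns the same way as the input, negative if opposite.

+109.9818 rpm (same as input, |ω| = 109.9818 rpm)

Stage 1 [23T→49T]: ω = 263.0000×23/49 = 123.4490 rpm, dir flips to −; running = −123.4490
Stage 2 [49T→55T]: ω = 123.4490×49/55 = 109.9818 rpm, dir flips to +; running = +109.9818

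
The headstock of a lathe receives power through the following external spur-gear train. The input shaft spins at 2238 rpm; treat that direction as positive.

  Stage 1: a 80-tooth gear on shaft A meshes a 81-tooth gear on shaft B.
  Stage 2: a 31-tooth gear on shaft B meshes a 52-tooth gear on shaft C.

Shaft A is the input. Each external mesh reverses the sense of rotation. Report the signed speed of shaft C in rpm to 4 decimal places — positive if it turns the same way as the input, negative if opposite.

+1317.7208 rpm (same as input, |ω| = 1317.7208 rpm)

Stage 1 [80T→81T]: ω = 2238.0000×80/81 = 2210.3704 rpm, dir flips to −; running = −2210.3704
Stage 2 [31T→52T]: ω = 2210.3704×31/52 = 1317.7208 rpm, dir flips to +; running = +1317.7208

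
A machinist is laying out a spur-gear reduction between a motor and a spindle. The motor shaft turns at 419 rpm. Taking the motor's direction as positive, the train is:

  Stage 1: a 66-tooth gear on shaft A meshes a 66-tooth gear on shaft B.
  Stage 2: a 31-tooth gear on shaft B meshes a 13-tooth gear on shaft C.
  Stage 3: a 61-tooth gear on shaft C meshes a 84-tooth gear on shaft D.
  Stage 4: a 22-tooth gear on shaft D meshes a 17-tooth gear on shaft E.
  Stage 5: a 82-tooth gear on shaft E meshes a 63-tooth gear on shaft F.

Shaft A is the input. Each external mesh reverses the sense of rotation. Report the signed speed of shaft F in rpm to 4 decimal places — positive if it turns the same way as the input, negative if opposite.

Stage 1 [66T→66T]: ω = 419.0000×66/66 = 419.0000 rpm, dir flips to −; running = −419.0000
Stage 2 [31T→13T]: ω = 419.0000×31/13 = 999.1538 rpm, dir flips to +; running = +999.1538
Stage 3 [61T→84T]: ω = 999.1538×61/84 = 725.5760 rpm, dir flips to −; running = −725.5760
Stage 4 [22T→17T]: ω = 725.5760×22/17 = 938.9807 rpm, dir flips to +; running = +938.9807
Stage 5 [82T→63T]: ω = 938.9807×82/63 = 1222.1654 rpm, dir flips to −; running = −1222.1654

-1222.1654 rpm (opposite to input, |ω| = 1222.1654 rpm)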